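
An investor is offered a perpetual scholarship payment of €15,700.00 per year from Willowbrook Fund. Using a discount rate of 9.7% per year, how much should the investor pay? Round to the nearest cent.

Level perpetuity: PV = C / r = €15,700.00 / 0.097 = €161,855.67

€161855.67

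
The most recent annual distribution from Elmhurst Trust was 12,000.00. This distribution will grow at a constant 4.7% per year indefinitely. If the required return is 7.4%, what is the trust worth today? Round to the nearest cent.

465333.33

D₁ = D₀ × (1 + g) = 12,000.00 × 1.047 = 12,564.0000
Growing perpetuity: P = D₁ / (r − g) = 12,564.0000 / (0.074 − 0.047) = 465,333.33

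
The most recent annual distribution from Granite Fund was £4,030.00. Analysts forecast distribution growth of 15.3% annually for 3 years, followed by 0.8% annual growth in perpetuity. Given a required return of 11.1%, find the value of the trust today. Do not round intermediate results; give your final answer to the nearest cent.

£57110.65

D_1 = 4646.59000
D_2 = 5357.51827
D_3 = 6177.21857
Terminal value at year 3: TV = D_3×(1+g_2)/(r−g_2) = 6226.63631/0.103 = 60452.77975
P_0 = D_1/(1+r)^1 + D_2/(1+r)^2 + D_3/(1+r)^3 + TV/(1+r)^3
    = 4182.34923 + 4340.45785 + 4504.54356 + 44083.30010 = 57110.65075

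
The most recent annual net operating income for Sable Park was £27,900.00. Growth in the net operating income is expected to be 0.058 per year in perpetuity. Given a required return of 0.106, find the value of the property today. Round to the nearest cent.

D₁ = D₀ × (1 + g) = £27,900.00 × 1.058 = £29,518.2000
Growing perpetuity: P = D₁ / (r − g) = £29,518.2000 / (0.106 − 0.058) = £614,962.50

£614962.50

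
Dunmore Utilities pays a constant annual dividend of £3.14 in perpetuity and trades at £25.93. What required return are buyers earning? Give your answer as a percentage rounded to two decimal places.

P = C/r ⇒ r = C/P = £3.14/£25.93 = 0.121095

12.11%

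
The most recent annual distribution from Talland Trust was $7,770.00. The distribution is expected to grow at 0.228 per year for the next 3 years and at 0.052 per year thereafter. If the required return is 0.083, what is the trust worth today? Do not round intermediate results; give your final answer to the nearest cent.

D_1 = 9541.56000
D_2 = 11717.03568
D_3 = 14388.51982
Terminal value at year 3: TV = D_3×(1+g_2)/(r−g_2) = 15136.72285/0.031 = 488281.38211
P_0 = D_1/(1+r)^1 + D_2/(1+r)^2 + D_3/(1+r)^3 + TV/(1+r)^3
    = 8810.30471 + 9989.89306 + 11327.41337 + 384401.25361 = 414528.86475

$414528.86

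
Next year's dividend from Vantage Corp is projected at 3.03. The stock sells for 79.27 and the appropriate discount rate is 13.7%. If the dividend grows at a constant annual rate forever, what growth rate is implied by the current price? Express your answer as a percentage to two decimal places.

9.88%

P = D₁/(r−g) ⇒ g = r − D₁/P = 0.137 − 3.03/79.27 = 0.098776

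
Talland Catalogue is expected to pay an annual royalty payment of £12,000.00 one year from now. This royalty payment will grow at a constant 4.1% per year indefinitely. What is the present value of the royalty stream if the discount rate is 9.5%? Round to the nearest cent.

Growing perpetuity: P = D₁ / (r − g) = £12,000.0000 / (0.095 − 0.041) = £222,222.22

£222222.22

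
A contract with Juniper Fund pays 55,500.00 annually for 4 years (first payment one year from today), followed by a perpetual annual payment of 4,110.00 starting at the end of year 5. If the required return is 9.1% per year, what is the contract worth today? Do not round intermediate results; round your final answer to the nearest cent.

211289.26

PV of 4-year annuity: 55,500.00 × [1 − (1+0.091)^−4] / 0.091 = 179410.49705
Perpetuity value at year 4: 4,110.00 / 0.091 = 45164.83516
PV of perpetuity: 45164.83516 / (1+0.091)^4 = 31878.76052
Total PV = 179410.49705 + 31878.76052 = 211289.25757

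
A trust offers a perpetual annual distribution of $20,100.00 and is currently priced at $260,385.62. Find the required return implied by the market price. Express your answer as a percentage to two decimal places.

P = C/r ⇒ r = C/P = $20,100.00/$260,385.62 = 0.077193

7.72%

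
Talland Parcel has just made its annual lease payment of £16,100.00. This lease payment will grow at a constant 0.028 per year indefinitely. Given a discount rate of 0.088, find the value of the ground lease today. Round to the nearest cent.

£275846.67

D₁ = D₀ × (1 + g) = £16,100.00 × 1.028 = £16,550.8000
Growing perpetuity: P = D₁ / (r − g) = £16,550.8000 / (0.088 − 0.028) = £275,846.67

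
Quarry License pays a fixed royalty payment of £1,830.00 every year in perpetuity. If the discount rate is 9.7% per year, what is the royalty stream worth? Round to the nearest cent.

£18865.98

Level perpetuity: PV = C / r = £1,830.00 / 0.097 = £18,865.98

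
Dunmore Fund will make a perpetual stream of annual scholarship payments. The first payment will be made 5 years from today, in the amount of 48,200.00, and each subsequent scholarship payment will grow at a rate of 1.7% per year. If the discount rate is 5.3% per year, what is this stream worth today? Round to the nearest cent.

1089007.96

Value at end of year 4: C₁ / (r − g) = 48,200.00 / (0.053 − 0.017) = 1,338,888.8889
Discount to today: PV = 1,338,888.8889 / (1 + 0.053)^4 = 1,338,888.8889 / 1.229457 = 1,089,007.96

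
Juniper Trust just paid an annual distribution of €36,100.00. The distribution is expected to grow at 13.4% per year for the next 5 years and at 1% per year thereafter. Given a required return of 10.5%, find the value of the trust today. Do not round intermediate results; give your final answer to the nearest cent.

D_1 = 40937.40000
D_2 = 46423.01160
D_3 = 52643.69515
D_4 = 59697.95031
D_5 = 67697.47565
Terminal value at year 5: TV = D_5×(1+g_2)/(r−g_2) = 68374.45040/0.095 = 719731.05687
P_0 = D_1/(1+r)^1 + D_2/(1+r)^2 + D_3/(1+r)^3 + D_4/(1+r)^4 + D_5/(1+r)^5 + TV/(1+r)^5
    = 37047.42081 + 38019.70607 + 39017.50831 + 40041.49721 + 41092.36004 + 436876.66986 = 632095.16229

€632095.16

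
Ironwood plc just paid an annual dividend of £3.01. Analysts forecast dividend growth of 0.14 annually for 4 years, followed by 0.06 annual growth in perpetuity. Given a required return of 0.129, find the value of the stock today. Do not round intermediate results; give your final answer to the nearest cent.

D_1 = 3.43140
D_2 = 3.91180
D_3 = 4.45945
D_4 = 5.08377
Terminal value at year 4: TV = D_4×(1+g_2)/(r−g_2) = 5.38880/0.069 = 78.09850
P_0 = D_1/(1+r)^1 + D_2/(1+r)^2 + D_3/(1+r)^3 + D_4/(1+r)^4 + TV/(1+r)^4
    = 3.03933 + 3.06894 + 3.09884 + 3.12903 + 48.06920 = 60.40534

£60.41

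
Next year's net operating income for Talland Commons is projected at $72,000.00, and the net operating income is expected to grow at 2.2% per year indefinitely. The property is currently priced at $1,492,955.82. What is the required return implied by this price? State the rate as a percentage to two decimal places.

P = D₁/(r − g) ⇒ r = D₁/P + g = $72,000.0000/$1,492,955.82 + 0.022 = 0.048226 + 0.022 = 0.070226

7.02%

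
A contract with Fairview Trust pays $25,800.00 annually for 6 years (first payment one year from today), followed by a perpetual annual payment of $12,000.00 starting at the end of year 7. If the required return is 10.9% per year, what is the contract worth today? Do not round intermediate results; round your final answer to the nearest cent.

$168641.73

PV of 6-year annuity: $25,800.00 × [1 − (1+0.109)^−6] / 0.109 = 109463.02789
Perpetuity value at year 6: $12,000.00 / 0.109 = 110091.74312
PV of perpetuity: 110091.74312 / (1+0.109)^6 = 59178.70689
Total PV = 109463.02789 + 59178.70689 = 168641.73478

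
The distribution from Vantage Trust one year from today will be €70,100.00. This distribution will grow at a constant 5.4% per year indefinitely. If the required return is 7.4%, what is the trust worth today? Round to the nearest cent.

Growing perpetuity: P = D₁ / (r − g) = €70,100.0000 / (0.074 − 0.054) = €3,505,000.00

€3505000.00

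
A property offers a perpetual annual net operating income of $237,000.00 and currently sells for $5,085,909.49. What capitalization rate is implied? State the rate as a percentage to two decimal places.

4.66%

P = C/r ⇒ r = C/P = $237,000.00/$5,085,909.49 = 0.046599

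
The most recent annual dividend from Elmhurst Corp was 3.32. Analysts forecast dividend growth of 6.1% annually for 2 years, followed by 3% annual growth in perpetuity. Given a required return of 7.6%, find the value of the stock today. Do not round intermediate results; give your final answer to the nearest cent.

D_1 = 3.52252
D_2 = 3.73739
Terminal value at year 2: TV = D_2×(1+g_2)/(r−g_2) = 3.84952/0.046 = 83.68512
P_0 = D_1/(1+r)^1 + D_2/(1+r)^2 + TV/(1+r)^2
    = 3.27372 + 3.22808 + 72.28093 = 78.78272

78.78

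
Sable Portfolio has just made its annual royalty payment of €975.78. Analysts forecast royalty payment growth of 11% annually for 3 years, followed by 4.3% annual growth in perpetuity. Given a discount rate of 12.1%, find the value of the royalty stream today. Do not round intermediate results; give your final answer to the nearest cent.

€15537.85

D_1 = 1083.11580
D_2 = 1202.25854
D_3 = 1334.50698
Terminal value at year 3: TV = D_3×(1+g_2)/(r−g_2) = 1391.89078/0.078 = 17844.75355
P_0 = D_1/(1+r)^1 + D_2/(1+r)^2 + D_3/(1+r)^3 + TV/(1+r)^3
    = 966.20500 + 956.72395 + 947.33593 + 12667.58178 = 15537.84666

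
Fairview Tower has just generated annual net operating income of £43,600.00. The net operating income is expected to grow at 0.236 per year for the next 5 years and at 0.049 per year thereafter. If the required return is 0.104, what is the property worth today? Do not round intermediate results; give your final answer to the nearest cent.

D_1 = 53889.60000
D_2 = 66607.54560
D_3 = 82326.92636
D_4 = 101756.08098
D_5 = 125770.51609
Terminal value at year 5: TV = D_5×(1+g_2)/(r−g_2) = 131933.27138/0.055 = 2398786.75243
P_0 = D_1/(1+r)^1 + D_2/(1+r)^2 + D_3/(1+r)^3 + D_4/(1+r)^4 + D_5/(1+r)^5 + TV/(1+r)^5
    = 48813.04348 + 54649.38563 + 61183.55131 + 68498.97592 + 76689.07087 + 1462669.73344 = 1772503.76064

£1772503.76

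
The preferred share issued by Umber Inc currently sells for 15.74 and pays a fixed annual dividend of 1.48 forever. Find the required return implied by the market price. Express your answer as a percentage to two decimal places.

P = C/r ⇒ r = C/P = 1.48/15.74 = 0.094028

9.40%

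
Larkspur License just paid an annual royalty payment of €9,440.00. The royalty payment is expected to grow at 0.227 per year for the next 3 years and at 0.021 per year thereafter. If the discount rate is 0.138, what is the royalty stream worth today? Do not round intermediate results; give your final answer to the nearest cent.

D_1 = 11582.88000
D_2 = 14212.19376
D_3 = 17438.36174
Terminal value at year 3: TV = D_3×(1+g_2)/(r−g_2) = 17804.56734/0.117 = 152175.78923
P_0 = D_1/(1+r)^1 + D_2/(1+r)^2 + D_3/(1+r)^3 + TV/(1+r)^3
    = 10178.27768 + 10974.29412 + 11832.56493 + 103256.82730 = 136241.96403

€136241.96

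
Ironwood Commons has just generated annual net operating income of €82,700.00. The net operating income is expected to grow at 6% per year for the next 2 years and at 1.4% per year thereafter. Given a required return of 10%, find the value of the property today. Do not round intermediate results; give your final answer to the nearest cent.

D_1 = 87662.00000
D_2 = 92921.72000
Terminal value at year 2: TV = D_2×(1+g_2)/(r−g_2) = 94222.62408/0.086 = 1095611.90791
P_0 = D_1/(1+r)^1 + D_2/(1+r)^2 + TV/(1+r)^2
    = 79692.72727 + 76794.80992 + 905464.38670 = 1061951.92389

€1061951.92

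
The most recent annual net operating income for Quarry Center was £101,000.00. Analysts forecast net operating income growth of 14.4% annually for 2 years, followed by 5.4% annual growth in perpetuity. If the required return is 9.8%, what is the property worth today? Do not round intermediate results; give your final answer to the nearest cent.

D_1 = 115544.00000
D_2 = 132182.33600
Terminal value at year 2: TV = D_2×(1+g_2)/(r−g_2) = 139320.18214/0.044 = 3166367.77600
P_0 = D_1/(1+r)^1 + D_2/(1+r)^2 + TV/(1+r)^2
    = 105231.32969 + 109639.92820 + 2626374.64375 = 2841245.90164

£2841245.90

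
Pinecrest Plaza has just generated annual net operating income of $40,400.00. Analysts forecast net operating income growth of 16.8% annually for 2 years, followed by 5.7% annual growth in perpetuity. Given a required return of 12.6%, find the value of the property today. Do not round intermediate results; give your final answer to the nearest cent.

D_1 = 47187.20000
D_2 = 55114.64960
Terminal value at year 2: TV = D_2×(1+g_2)/(r−g_2) = 58256.18463/0.069 = 844292.53083
P_0 = D_1/(1+r)^1 + D_2/(1+r)^2 + TV/(1+r)^2
    = 41906.92718 + 43470.06300 + 665910.96513 = 751287.95531

$751287.96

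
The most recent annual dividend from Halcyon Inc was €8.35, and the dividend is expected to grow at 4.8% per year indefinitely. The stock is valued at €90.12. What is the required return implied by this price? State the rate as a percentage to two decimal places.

D₁ = €8.35 × 1.048 = €8.7508
P = D₁/(r − g) ⇒ r = D₁/P + g = €8.7508/€90.12 + 0.048 = 0.097102 + 0.048 = 0.145102

14.51%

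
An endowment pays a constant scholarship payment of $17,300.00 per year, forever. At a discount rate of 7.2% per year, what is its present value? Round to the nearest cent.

Level perpetuity: PV = C / r = $17,300.00 / 0.072 = $240,277.78

$240277.78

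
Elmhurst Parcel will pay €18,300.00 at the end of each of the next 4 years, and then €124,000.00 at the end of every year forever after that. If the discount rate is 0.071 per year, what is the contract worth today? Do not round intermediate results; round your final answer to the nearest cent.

€1389257.41

PV of 4-year annuity: €18,300.00 × [1 − (1+0.071)^−4] / 0.071 = 61846.28866
Perpetuity value at year 4: €124,000.00 / 0.071 = 1746478.87324
PV of perpetuity: 1746478.87324 / (1+0.071)^4 = 1327411.12495
Total PV = 61846.28866 + 1327411.12495 = 1389257.41361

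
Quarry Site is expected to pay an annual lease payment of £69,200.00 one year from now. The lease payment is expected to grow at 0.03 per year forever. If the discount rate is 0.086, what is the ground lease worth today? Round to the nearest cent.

Growing perpetuity: P = D₁ / (r − g) = £69,200.0000 / (0.086 − 0.03) = £1,235,714.29

£1235714.29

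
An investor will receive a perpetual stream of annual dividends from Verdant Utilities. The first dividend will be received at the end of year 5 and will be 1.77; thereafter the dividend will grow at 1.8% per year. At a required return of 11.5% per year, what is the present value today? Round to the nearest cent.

11.81

Value at end of year 4: C₁ / (r − g) = 1.77 / (0.115 − 0.018) = 18.2474
Discount to today: PV = 18.2474 / (1 + 0.115)^4 = 18.2474 / 1.545608 = 11.81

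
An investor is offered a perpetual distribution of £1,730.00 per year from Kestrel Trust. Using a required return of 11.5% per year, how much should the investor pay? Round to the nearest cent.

Level perpetuity: PV = C / r = £1,730.00 / 0.115 = £15,043.48

£15043.48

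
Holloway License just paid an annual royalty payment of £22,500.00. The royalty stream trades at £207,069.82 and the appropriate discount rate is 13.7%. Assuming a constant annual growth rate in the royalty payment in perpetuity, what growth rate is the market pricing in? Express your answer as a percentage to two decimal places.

P = D₀(1+g)/(r−g) ⇒ P(r−g) = D₀(1+g) ⇒ g(P+D₀) = P·r − D₀
g = (P·r − D₀)/(P + D₀) = (£207,069.82×0.137 − £22,500.00) / (£207,069.82 + £22,500.00) = 0.025563

2.56%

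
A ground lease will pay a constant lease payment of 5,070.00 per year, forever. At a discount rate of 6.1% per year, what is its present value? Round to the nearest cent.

Level perpetuity: PV = C / r = 5,070.00 / 0.061 = 83,114.75

83114.75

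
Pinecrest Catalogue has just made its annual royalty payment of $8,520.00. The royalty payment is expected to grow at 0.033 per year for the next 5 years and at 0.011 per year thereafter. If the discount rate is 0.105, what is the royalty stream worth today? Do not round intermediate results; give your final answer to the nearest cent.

$100388.18

D_1 = 8801.16000
D_2 = 9091.59828
D_3 = 9391.62102
D_4 = 9701.54452
D_5 = 10021.69549
Terminal value at year 5: TV = D_5×(1+g_2)/(r−g_2) = 10131.93414/0.094 = 107786.53337
P_0 = D_1/(1+r)^1 + D_2/(1+r)^2 + D_3/(1+r)^3 + D_4/(1+r)^4 + D_5/(1+r)^5 + TV/(1+r)^5
    = 7964.85068 + 7445.87398 + 6960.71296 + 6507.16425 + 6083.16802 + 65426.41352 = 100388.18342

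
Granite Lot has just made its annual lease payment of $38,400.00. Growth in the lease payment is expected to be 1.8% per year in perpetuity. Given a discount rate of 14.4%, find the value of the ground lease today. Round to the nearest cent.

$310247.62

D₁ = D₀ × (1 + g) = $38,400.00 × 1.018 = $39,091.2000
Growing perpetuity: P = D₁ / (r − g) = $39,091.2000 / (0.144 − 0.018) = $310,247.62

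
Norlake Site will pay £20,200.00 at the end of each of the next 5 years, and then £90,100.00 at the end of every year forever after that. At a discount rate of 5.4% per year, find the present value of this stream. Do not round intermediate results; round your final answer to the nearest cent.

£1369205.32

PV of 5-year annuity: £20,200.00 × [1 − (1+0.054)^−5] / 0.054 = 86496.80497
Perpetuity value at year 5: £90,100.00 / 0.054 = 1668518.51852
PV of perpetuity: 1668518.51852 / (1+0.054)^5 = 1282708.51219
Total PV = 86496.80497 + 1282708.51219 = 1369205.31716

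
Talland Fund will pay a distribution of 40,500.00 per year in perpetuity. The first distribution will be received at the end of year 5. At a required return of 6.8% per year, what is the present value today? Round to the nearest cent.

457784.52

Value at end of year 4: C / r = 40,500.00 / 0.068 = 595,588.2353
Discount to today: PV = 595,588.2353 / (1 + 0.068)^4 = 595,588.2353 / 1.301023 = 457,784.52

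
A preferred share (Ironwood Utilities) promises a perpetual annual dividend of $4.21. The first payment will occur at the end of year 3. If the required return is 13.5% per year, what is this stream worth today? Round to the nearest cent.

Value at end of year 2: C / r = $4.21 / 0.135 = $31.1852
Discount to today: PV = $31.1852 / (1 + 0.135)^2 = $31.1852 / 1.288225 = $24.21

$24.21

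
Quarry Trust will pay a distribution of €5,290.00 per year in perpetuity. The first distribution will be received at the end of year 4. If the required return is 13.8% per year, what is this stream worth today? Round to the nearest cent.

Value at end of year 3: C / r = €5,290.00 / 0.138 = €38,333.3333
Discount to today: PV = €38,333.3333 / (1 + 0.138)^3 = €38,333.3333 / 1.473760 = €26,010.57

€26010.57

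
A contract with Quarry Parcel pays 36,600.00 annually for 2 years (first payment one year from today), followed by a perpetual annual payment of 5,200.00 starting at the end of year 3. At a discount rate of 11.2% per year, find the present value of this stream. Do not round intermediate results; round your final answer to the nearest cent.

PV of 2-year annuity: 36,600.00 × [1 − (1+0.112)^−2] / 0.112 = 62512.29232
Perpetuity value at year 2: 5,200.00 / 0.112 = 46428.57143
PV of perpetuity: 46428.57143 / (1+0.112)^2 = 37547.04356
Total PV = 62512.29232 + 37547.04356 = 100059.33588

100059.34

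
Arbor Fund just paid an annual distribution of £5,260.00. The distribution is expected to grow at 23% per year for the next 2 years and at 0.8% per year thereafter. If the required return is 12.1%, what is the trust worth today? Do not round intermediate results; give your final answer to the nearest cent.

D_1 = 6469.80000
D_2 = 7957.85400
Terminal value at year 2: TV = D_2×(1+g_2)/(r−g_2) = 8021.51683/0.113 = 70986.87462
P_0 = D_1/(1+r)^1 + D_2/(1+r)^2 + TV/(1+r)^2
    = 5771.45406 + 6332.63915 + 56489.38290 = 68593.47612

£68593.48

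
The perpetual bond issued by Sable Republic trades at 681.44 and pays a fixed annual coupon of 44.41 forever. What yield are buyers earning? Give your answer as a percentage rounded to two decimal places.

6.52%

P = C/r ⇒ r = C/P = 44.41/681.44 = 0.065171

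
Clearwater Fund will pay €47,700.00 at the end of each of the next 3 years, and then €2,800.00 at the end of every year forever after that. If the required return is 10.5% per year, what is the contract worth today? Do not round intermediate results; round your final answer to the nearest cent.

PV of 3-year annuity: €47,700.00 × [1 − (1+0.105)^−3] / 0.105 = 117586.38915
Perpetuity value at year 3: €2,800.00 / 0.105 = 26666.66667
PV of perpetuity: 26666.66667 / (1+0.105)^3 = 19764.32097
Total PV = 117586.38915 + 19764.32097 = 137350.71012

€137350.71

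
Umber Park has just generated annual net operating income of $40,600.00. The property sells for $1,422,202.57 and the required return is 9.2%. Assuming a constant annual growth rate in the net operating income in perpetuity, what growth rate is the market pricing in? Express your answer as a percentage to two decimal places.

6.17%

P = D₀(1+g)/(r−g) ⇒ P(r−g) = D₀(1+g) ⇒ g(P+D₀) = P·r − D₀
g = (P·r − D₀)/(P + D₀) = ($1,422,202.57×0.092 − $40,600.00) / ($1,422,202.57 + $40,600.00) = 0.061692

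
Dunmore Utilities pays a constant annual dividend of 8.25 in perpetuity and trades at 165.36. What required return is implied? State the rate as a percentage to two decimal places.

4.99%

P = C/r ⇒ r = C/P = 8.25/165.36 = 0.049891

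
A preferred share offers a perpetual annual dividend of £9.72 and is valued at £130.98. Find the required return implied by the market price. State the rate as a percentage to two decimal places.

P = C/r ⇒ r = C/P = £9.72/£130.98 = 0.074210

7.42%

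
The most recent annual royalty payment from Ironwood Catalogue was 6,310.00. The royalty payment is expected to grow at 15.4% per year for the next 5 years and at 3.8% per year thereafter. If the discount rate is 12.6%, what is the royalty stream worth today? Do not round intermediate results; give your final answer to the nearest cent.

D_1 = 7281.74000
D_2 = 8403.12796
D_3 = 9697.20967
D_4 = 11190.57995
D_5 = 12913.92927
Terminal value at year 5: TV = D_5×(1+g_2)/(r−g_2) = 13404.65858/0.088 = 152325.66568
P_0 = D_1/(1+r)^1 + D_2/(1+r)^2 + D_3/(1+r)^3 + D_4/(1+r)^4 + D_5/(1+r)^5 + TV/(1+r)^5
    = 6466.90941 + 6627.72066 + 6792.53077 + 6961.43917 + 7134.54778 + 84155.23404 = 118138.38183

118138.38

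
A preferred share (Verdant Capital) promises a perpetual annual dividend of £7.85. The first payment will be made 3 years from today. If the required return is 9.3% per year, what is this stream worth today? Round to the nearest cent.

Value at end of year 2: C / r = £7.85 / 0.093 = £84.4086
Discount to today: PV = £84.4086 / (1 + 0.093)^2 = £84.4086 / 1.194649 = £70.66

£70.66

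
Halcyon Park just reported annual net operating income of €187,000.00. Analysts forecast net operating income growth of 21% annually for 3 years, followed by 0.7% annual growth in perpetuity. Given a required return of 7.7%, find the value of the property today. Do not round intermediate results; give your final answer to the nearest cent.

D_1 = 226270.00000
D_2 = 273786.70000
D_3 = 331281.90700
Terminal value at year 3: TV = D_3×(1+g_2)/(r−g_2) = 333600.88035/0.07 = 4765726.86213
P_0 = D_1/(1+r)^1 + D_2/(1+r)^2 + D_3/(1+r)^3 + TV/(1+r)^3
    = 210092.85051 + 236037.46436 + 265186.00917 + 3814890.16051 = 4526206.48456

€4526206.48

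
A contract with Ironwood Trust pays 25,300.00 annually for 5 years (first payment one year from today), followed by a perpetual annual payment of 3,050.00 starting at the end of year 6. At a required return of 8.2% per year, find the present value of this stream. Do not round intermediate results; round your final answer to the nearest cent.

125566.60

PV of 5-year annuity: 25,300.00 × [1 − (1+0.082)^−5] / 0.082 = 100485.31836
Perpetuity value at year 5: 3,050.00 / 0.082 = 37195.12195
PV of perpetuity: 37195.12195 / (1+0.082)^5 = 25081.27922
Total PV = 100485.31836 + 25081.27922 = 125566.59758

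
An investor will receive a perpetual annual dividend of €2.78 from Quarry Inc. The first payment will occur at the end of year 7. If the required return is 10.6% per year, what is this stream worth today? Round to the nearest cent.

€14.33

Value at end of year 6: C / r = €2.78 / 0.106 = €26.2264
Discount to today: PV = €26.2264 / (1 + 0.106)^6 = €26.2264 / 1.830336 = €14.33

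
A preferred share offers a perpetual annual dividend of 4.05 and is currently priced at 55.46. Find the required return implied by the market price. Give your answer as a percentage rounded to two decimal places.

7.30%

P = C/r ⇒ r = C/P = 4.05/55.46 = 0.073026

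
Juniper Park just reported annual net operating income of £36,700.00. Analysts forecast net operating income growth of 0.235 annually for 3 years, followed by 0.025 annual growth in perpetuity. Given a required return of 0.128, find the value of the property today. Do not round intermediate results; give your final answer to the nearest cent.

£611660.81

D_1 = 45324.50000
D_2 = 55975.75750
D_3 = 69130.06051
Terminal value at year 3: TV = D_3×(1+g_2)/(r−g_2) = 70858.31203/0.103 = 687944.77694
P_0 = D_1/(1+r)^1 + D_2/(1+r)^2 + D_3/(1+r)^3 + TV/(1+r)^3
    = 40181.29433 + 43992.81781 + 48165.89539 + 479320.80363 = 611660.81116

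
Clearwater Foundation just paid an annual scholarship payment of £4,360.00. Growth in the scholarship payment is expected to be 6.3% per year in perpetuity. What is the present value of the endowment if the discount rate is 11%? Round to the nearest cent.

D₁ = D₀ × (1 + g) = £4,360.00 × 1.063 = £4,634.6800
Growing perpetuity: P = D₁ / (r − g) = £4,634.6800 / (0.11 − 0.063) = £98,610.21

£98610.21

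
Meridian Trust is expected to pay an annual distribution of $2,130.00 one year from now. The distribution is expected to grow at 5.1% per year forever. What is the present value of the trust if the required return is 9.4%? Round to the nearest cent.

$49534.88

Growing perpetuity: P = D₁ / (r − g) = $2,130.0000 / (0.094 − 0.051) = $49,534.88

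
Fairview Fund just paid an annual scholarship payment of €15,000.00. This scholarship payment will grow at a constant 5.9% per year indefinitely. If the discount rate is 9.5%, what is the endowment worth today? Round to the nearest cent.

D₁ = D₀ × (1 + g) = €15,000.00 × 1.059 = €15,885.0000
Growing perpetuity: P = D₁ / (r − g) = €15,885.0000 / (0.095 − 0.059) = €441,250.00

€441250.00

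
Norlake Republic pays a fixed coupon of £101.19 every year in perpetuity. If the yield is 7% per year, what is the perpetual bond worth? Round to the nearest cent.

£1445.57

Level perpetuity: PV = C / r = £101.19 / 0.07 = £1,445.57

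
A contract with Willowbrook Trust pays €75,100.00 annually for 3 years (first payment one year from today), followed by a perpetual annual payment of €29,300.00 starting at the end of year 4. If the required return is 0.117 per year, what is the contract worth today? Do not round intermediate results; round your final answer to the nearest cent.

€361000.81

PV of 3-year annuity: €75,100.00 × [1 − (1+0.117)^−3] / 0.117 = 181311.49797
Perpetuity value at year 3: €29,300.00 / 0.117 = 250427.35043
PV of perpetuity: 250427.35043 / (1+0.117)^3 = 179689.30927
Total PV = 181311.49797 + 179689.30927 = 361000.80725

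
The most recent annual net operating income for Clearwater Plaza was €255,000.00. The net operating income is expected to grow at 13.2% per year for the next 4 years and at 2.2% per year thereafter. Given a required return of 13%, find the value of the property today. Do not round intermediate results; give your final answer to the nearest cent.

€3454705.81

D_1 = 288660.00000
D_2 = 326763.12000
D_3 = 369895.85184
D_4 = 418722.10428
Terminal value at year 4: TV = D_4×(1+g_2)/(r−g_2) = 427933.99058/0.108 = 3962351.76460
P_0 = D_1/(1+r)^1 + D_2/(1+r)^2 + D_3/(1+r)^3 + D_4/(1+r)^4 + TV/(1+r)^4
    = 255451.32743 + 255903.45368 + 256356.38014 + 256810.10825 + 2430184.54288 = 3454705.81239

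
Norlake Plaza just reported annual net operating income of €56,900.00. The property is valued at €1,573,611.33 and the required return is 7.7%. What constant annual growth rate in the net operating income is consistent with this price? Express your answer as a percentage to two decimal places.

3.94%

P = D₀(1+g)/(r−g) ⇒ P(r−g) = D₀(1+g) ⇒ g(P+D₀) = P·r − D₀
g = (P·r − D₀)/(P + D₀) = (€1,573,611.33×0.077 − €56,900.00) / (€1,573,611.33 + €56,900.00) = 0.039416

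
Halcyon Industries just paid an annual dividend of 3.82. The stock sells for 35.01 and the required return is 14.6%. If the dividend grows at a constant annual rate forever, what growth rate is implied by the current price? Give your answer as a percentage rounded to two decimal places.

3.33%

P = D₀(1+g)/(r−g) ⇒ P(r−g) = D₀(1+g) ⇒ g(P+D₀) = P·r − D₀
g = (P·r − D₀)/(P + D₀) = (35.01×0.146 − 3.82) / (35.01 + 3.82) = 0.033259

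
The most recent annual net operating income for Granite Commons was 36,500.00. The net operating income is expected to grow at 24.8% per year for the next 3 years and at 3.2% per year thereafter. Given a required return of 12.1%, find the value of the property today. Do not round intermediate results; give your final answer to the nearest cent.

720233.33

D_1 = 45552.00000
D_2 = 56848.89600
D_3 = 70947.42221
Terminal value at year 3: TV = D_3×(1+g_2)/(r−g_2) = 73217.73972/0.089 = 822671.23279
P_0 = D_1/(1+r)^1 + D_2/(1+r)^2 + D_3/(1+r)^3 + TV/(1+r)^3
    = 40635.14719 + 45238.77225 + 50363.94984 + 583995.46330 = 720233.33258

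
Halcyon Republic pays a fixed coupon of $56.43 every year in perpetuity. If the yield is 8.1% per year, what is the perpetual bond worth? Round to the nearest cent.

Level perpetuity: PV = C / r = $56.43 / 0.081 = $696.67

$696.67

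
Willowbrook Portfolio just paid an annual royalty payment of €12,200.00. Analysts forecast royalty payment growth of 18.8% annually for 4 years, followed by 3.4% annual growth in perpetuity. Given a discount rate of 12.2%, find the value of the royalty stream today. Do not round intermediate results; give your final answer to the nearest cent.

€236585.14

D_1 = 14493.60000
D_2 = 17218.39680
D_3 = 20455.45540
D_4 = 24301.08101
Terminal value at year 4: TV = D_4×(1+g_2)/(r−g_2) = 25127.31777/0.088 = 285537.70191
P_0 = D_1/(1+r)^1 + D_2/(1+r)^2 + D_3/(1+r)^3 + D_4/(1+r)^4 + TV/(1+r)^4
    = 12917.64706 + 13677.50865 + 14482.06798 + 15333.95433 + 180173.96343 = 236585.14146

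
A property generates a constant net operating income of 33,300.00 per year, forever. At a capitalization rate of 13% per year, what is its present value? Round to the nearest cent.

256153.85

Level perpetuity: PV = C / r = 33,300.00 / 0.13 = 256,153.85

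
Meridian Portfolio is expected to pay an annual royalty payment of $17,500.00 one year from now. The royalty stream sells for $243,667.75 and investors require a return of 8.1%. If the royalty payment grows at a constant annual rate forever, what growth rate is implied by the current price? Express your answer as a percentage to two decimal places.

0.92%

P = D₁/(r−g) ⇒ g = r − D₁/P = 0.081 − $17,500.00/$243,667.75 = 0.009181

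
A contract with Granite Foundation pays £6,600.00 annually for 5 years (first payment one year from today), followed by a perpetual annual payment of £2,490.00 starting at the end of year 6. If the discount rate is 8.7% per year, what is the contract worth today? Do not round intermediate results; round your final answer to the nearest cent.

£44732.38

PV of 5-year annuity: £6,600.00 × [1 − (1+0.087)^−5] / 0.087 = 25872.77966
Perpetuity value at year 5: £2,490.00 / 0.087 = 28620.68966
PV of perpetuity: 28620.68966 / (1+0.087)^5 = 18859.59551
Total PV = 25872.77966 + 18859.59551 = 44732.37517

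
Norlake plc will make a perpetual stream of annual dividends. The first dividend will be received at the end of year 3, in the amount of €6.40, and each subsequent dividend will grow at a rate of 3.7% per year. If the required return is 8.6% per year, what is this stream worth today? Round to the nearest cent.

Value at end of year 2: C₁ / (r − g) = €6.40 / (0.086 − 0.037) = €130.6122
Discount to today: PV = €130.6122 / (1 + 0.086)^2 = €130.6122 / 1.179396 = €110.75

€110.75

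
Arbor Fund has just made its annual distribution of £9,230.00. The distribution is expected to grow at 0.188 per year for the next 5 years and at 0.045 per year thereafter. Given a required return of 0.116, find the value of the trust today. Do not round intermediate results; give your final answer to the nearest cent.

£241592.61

D_1 = 10965.24000
D_2 = 13026.70512
D_3 = 15475.72568
D_4 = 18385.16211
D_5 = 21841.57259
Terminal value at year 5: TV = D_5×(1+g_2)/(r−g_2) = 22824.44335/0.071 = 321471.03316
P_0 = D_1/(1+r)^1 + D_2/(1+r)^2 + D_3/(1+r)^3 + D_4/(1+r)^4 + D_5/(1+r)^5 + TV/(1+r)^5
    = 9825.48387 + 10459.38606 + 11134.18516 + 11852.51968 + 12617.19837 + 185703.83519 = 241592.60833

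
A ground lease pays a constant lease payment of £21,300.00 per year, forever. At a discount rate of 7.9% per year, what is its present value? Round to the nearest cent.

Level perpetuity: PV = C / r = £21,300.00 / 0.079 = £269,620.25

£269620.25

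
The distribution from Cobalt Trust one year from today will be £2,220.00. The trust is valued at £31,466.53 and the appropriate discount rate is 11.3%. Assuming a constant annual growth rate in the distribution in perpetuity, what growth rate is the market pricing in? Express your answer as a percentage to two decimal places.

4.24%

P = D₁/(r−g) ⇒ g = r − D₁/P = 0.113 − £2,220.00/£31,466.53 = 0.042449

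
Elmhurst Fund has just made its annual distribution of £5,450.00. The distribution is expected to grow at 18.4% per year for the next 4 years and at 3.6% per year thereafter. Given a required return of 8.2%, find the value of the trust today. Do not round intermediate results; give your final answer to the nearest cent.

D_1 = 6452.80000
D_2 = 7640.11520
D_3 = 9045.89640
D_4 = 10710.34133
Terminal value at year 4: TV = D_4×(1+g_2)/(r−g_2) = 11095.91362/0.046 = 241215.51352
P_0 = D_1/(1+r)^1 + D_2/(1+r)^2 + D_3/(1+r)^3 + D_4/(1+r)^4 + TV/(1+r)^4
    = 5963.77079 + 6525.97470 + 7141.17749 + 7814.37536 + 175993.32341 = 203438.62175

£203438.62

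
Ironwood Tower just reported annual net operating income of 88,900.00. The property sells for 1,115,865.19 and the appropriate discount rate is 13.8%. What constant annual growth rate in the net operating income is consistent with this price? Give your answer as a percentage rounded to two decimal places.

P = D₀(1+g)/(r−g) ⇒ P(r−g) = D₀(1+g) ⇒ g(P+D₀) = P·r − D₀
g = (P·r − D₀)/(P + D₀) = (1,115,865.19×0.138 − 88,900.00) / (1,115,865.19 + 88,900.00) = 0.054027

5.40%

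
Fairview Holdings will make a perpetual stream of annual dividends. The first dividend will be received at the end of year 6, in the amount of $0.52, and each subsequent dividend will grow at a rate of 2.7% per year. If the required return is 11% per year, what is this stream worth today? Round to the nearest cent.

$3.72

Value at end of year 5: C₁ / (r − g) = $0.52 / (0.11 − 0.027) = $6.2651
Discount to today: PV = $6.2651 / (1 + 0.11)^5 = $6.2651 / 1.685058 = $3.72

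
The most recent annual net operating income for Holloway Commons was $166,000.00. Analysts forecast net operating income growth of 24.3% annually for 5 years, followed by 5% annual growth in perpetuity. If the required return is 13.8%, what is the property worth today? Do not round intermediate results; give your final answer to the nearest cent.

$4169388.20

D_1 = 206338.00000
D_2 = 256478.13400
D_3 = 318802.32056
D_4 = 396271.28446
D_5 = 492565.20658
Terminal value at year 5: TV = D_5×(1+g_2)/(r−g_2) = 517193.46691/0.088 = 5877198.48763
P_0 = D_1/(1+r)^1 + D_2/(1+r)^2 + D_3/(1+r)^3 + D_4/(1+r)^4 + D_5/(1+r)^5 + TV/(1+r)^5
    = 181316.34446 + 198045.88416 + 216319.01055 + 236278.14597 + 258078.85364 + 3079349.95817 = 4169388.19695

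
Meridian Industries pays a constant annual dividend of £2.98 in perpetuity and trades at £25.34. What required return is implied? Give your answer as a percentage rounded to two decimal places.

P = C/r ⇒ r = C/P = £2.98/£25.34 = 0.117601

11.76%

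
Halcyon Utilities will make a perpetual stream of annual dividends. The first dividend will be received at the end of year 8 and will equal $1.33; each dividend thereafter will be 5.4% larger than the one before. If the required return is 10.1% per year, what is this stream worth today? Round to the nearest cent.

$14.43

Value at end of year 7: C₁ / (r − g) = $1.33 / (0.101 − 0.054) = $28.2979
Discount to today: PV = $28.2979 / (1 + 0.101)^7 = $28.2979 / 1.961152 = $14.43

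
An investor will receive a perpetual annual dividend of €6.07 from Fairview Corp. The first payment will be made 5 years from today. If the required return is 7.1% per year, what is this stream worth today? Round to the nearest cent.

€64.98

Value at end of year 4: C / r = €6.07 / 0.071 = €85.4930
Discount to today: PV = €85.4930 / (1 + 0.071)^4 = €85.4930 / 1.315703 = €64.98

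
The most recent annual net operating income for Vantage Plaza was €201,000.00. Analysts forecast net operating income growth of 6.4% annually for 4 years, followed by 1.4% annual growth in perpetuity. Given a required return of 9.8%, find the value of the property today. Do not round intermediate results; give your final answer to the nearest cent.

€2883155.17

D_1 = 213864.00000
D_2 = 227551.29600
D_3 = 242114.57894
D_4 = 257609.91200
Terminal value at year 4: TV = D_4×(1+g_2)/(r−g_2) = 261216.45076/0.084 = 3109719.65196
P_0 = D_1/(1+r)^1 + D_2/(1+r)^2 + D_3/(1+r)^3 + D_4/(1+r)^4 + TV/(1+r)^4
    = 194775.95628 + 188744.64252 + 182900.09075 + 177236.51781 + 2139497.96499 = 2883155.17235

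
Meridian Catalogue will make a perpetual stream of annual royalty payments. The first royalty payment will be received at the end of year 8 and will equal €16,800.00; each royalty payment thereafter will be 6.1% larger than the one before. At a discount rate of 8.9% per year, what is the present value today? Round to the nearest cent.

€330336.14

Value at end of year 7: C₁ / (r − g) = €16,800.00 / (0.089 − 0.061) = €600,000.0000
Discount to today: PV = €600,000.0000 / (1 + 0.089)^7 = €600,000.0000 / 1.816332 = €330,336.14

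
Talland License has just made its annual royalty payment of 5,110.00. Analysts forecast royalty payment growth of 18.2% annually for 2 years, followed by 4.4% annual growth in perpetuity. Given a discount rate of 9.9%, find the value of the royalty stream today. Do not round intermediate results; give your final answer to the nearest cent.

123608.32

D_1 = 6040.02000
D_2 = 7139.30364
Terminal value at year 2: TV = D_2×(1+g_2)/(r−g_2) = 7453.43300/0.055 = 135516.96364
P_0 = D_1/(1+r)^1 + D_2/(1+r)^2 + TV/(1+r)^2
    = 5495.92357 + 5910.99332 + 112201.40043 = 123608.31731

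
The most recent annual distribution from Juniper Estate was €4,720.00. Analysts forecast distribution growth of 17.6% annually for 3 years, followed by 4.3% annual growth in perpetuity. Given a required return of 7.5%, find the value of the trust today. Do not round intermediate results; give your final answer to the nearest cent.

D_1 = 5550.72000
D_2 = 6527.64672
D_3 = 7676.51254
Terminal value at year 3: TV = D_3×(1+g_2)/(r−g_2) = 8006.60258/0.032 = 250206.33069
P_0 = D_1/(1+r)^1 + D_2/(1+r)^2 + D_3/(1+r)^3 + TV/(1+r)^3
    = 5163.46047 + 5648.58559 + 6179.28991 + 201406.23045 = 218397.56641

€218397.57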